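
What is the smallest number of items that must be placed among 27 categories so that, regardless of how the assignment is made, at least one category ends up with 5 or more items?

109

With 108 items one could put exactly 4 in each of the 27 categories, and no category would reach 5.
By the pigeonhole principle, one more item must land in a category that already has 4, giving it 5.
So 27 × 4 + 1 = 109 items are required.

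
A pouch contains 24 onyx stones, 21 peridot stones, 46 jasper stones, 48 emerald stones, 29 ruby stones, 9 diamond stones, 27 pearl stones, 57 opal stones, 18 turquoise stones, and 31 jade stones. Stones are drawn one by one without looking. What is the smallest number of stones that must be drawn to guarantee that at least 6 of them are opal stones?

In the worst case for collecting opal stones, every non-opal stone comes out first.
There are 24 + 21 + 46 + 48 + 29 + 9 + 27 + 18 + 31 = 253 non-opal stones altogether.
After those, each further stone must be opal, so 253 + 6 = 259 draws guarantee 6 opal stones.

259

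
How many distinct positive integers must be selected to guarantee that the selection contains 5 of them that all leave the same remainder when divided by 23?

Pigeonhole: the 23 residue classes mod 23 are the pigeonholes.
With 92 integers one could put 4 in each residue class and have no class reach 5.
The 93rd integer pushes some class to 5, so 23·4 + 1 = 93.

93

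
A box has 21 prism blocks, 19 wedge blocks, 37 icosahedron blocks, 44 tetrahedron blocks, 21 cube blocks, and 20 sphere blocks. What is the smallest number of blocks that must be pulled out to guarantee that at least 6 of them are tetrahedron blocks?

124

In the worst case for collecting tetrahedron blocks, every non-tetrahedron block comes out first.
There are 21 + 19 + 37 + 21 + 20 = 118 non-tetrahedron blocks altogether.
After those, each further block must be tetrahedron, so 118 + 6 = 124 draws guarantee 6 tetrahedron blocks.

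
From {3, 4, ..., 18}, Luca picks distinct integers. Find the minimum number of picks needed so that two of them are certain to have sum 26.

12

Two chosen integers sum to 26 exactly when both halves of some pair {x, 26−x} with 8 ≤ x ≤ 26−x ≤ 18 are chosen — 5 such pairs.
The remaining 6 elements (those with no distinct partner in range) can never complete a 26-sum, so the worst case takes all of them and one from each pair: 6 + 5 = 11.
By the pigeonhole principle, the 12th integer has to be the second member of some pair, so 11 + 1 = 12.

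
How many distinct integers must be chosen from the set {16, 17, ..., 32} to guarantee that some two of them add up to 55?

A set avoiding the sum 55 can contain at most one of each pair {x, 55−x}, plus the 7 elements whose complement lies outside the range.
The integers 16, …, 27 (12 of them) are such a set: any two sum to at least 16+17 = 33 and at most 26+27 = 53 < 55.
By pigeonhole, any 13th integer completes one of the 5 pairs, so 13 choices force a sum of 55.

13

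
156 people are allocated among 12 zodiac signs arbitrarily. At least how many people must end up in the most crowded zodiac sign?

13

By pigeonhole, the 12 zodiac signs are the holes and the 156 people are the pigeons.
If every zodiac sign held at most 12 people, the total would be at most 12 × 12 = 144, which is less than 156.
So some zodiac sign holds at least ⌈156/12⌉ = 13 people.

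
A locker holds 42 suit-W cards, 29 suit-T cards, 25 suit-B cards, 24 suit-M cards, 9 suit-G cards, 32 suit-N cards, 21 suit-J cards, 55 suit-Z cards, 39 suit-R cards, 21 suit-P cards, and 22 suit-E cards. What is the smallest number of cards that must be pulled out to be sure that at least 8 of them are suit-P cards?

306

In the worst case for collecting suit-P cards, every non-suit-P card comes out first.
There are 42 + 29 + 25 + 24 + 9 + 32 + 21 + 55 + 39 + 22 = 298 non-suit-P cards altogether.
After those, each further card must be suit-P, so 298 + 8 = 306 draws guarantee 8 suit-P cards.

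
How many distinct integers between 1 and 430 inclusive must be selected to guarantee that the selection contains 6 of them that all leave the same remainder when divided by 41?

The 41 residue classes mod 41 are the pigeonholes.
With 205 integers one could put 5 in each residue class and have no class reach 6.
The 206th integer pushes some class to 6, so 41·5 + 1 = 206.

206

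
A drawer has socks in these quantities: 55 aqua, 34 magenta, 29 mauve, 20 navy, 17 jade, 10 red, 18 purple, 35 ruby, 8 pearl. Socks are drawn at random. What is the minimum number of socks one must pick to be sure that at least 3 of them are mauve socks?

200

In the worst case for collecting mauve socks, every non-mauve sock comes out first.
There are 55 + 34 + 20 + 17 + 10 + 18 + 35 + 8 = 197 non-mauve socks altogether.
After those, each further sock must be mauve, so 197 + 3 = 200 draws guarantee 3 mauve socks.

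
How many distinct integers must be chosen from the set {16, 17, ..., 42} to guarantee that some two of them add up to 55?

16

Group the elements by complementary pair {x, 55−x}: {16,39}, {17,38}, {18,37}, …, giving 12 two-element pairs and 3 integers whose partner 55−x falls outside [16,42].
Treating each of those 15 groups as a pigeonhole, one can pick one integer per group — 15 integers — with no two summing to 55.
The 16th integer lands in an occupied pair, forcing a sum of 55.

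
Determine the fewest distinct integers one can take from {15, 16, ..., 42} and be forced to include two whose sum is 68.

A set avoiding the sum 68 can contain at most one of each pair {x, 68−x}, plus the 12 elements whose complement lies outside the range or equal to its own complement.
The integers 15, …, 34 (20 of them) are such a set: any two sum to at least 15+16 = 31 and at most 33+34 = 67 < 68.
By the pigeonhole principle, any 21st integer completes one of the 8 pairs, so 21 choices force a sum of 68.

21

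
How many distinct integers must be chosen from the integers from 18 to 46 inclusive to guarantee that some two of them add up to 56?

Two chosen integers sum to 56 exactly when both halves of some pair {x, 56−x} with 18 ≤ x ≤ 56−x ≤ 38 are chosen — 10 such pairs.
The remaining 9 elements (those with no distinct partner in range) can never complete a 56-sum, so the worst case takes all of them and one from each pair: 9 + 10 = 19.
The 20th integer has to be the second member of some pair, so 19 + 1 = 20.

20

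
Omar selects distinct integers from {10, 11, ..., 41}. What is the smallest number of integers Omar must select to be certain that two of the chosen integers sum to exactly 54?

Two chosen integers sum to 54 exactly when both halves of some pair {x, 54−x} with 13 ≤ x ≤ 54−x ≤ 41 are chosen — 14 such pairs.
The remaining 4 elements (those with no distinct partner in range) can never complete a 54-sum, so the worst case takes all of them and one from each pair: 4 + 14 = 18.
Pigeonhole: the 19th integer has to be the second member of some pair, so 18 + 1 = 19.

19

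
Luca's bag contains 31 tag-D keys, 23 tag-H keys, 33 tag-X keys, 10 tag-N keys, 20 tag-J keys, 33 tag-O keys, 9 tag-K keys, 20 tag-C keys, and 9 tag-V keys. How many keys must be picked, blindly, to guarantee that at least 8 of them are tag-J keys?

176

In the worst case for collecting tag-J keys, every non-tag-J key comes out first.
There are 31 + 23 + 33 + 10 + 33 + 9 + 20 + 9 = 168 non-tag-J keys altogether.
After those, each further key must be tag-J, so 168 + 8 = 176 draws guarantee 8 tag-J keys.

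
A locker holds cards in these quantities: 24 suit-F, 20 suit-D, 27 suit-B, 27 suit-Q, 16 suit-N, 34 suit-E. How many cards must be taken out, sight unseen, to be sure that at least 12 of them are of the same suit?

Pigeonhole: the 6 suits are the holes; the cards drawn are the pigeons.
To avoid 12 of any one suit, the worst case takes at most 11 of each suit.
That gives 11 + 11 + 11 + 11 + 11 + 11 = 66 cards with no suit reaching 12.
The next card forces some suit to 12, so 66 + 1 = 67.

67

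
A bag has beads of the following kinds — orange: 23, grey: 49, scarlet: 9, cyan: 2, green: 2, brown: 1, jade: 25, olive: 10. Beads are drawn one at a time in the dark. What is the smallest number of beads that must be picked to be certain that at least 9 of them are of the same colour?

An adversary could hand out at most 8 beads per colour (cyan, green, brown run out sooner): 8 + 8 + 8 + 2 + 2 + 1 + 8 + 8 = 45 beads and still no colour has 9.
By the pigeonhole principle, one more bead lands in a colour already at 8, so 46 draws are enough and 45 are not.

46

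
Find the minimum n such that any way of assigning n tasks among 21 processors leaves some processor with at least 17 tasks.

337

With 336 tasks one could put exactly 16 in each of the 21 processors, and no processor would reach 17.
By the pigeonhole principle, one more task must land in a processor that already has 16, giving it 17.
So 21 × 16 + 1 = 337 tasks are required.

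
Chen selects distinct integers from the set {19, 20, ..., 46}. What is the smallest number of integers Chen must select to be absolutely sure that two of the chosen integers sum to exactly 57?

19

Group the elements by complementary pair {x, 57−x}: {19,38}, {20,37}, {21,36}, …, giving 10 two-element pairs and 8 integers whose partner 57−x falls outside [19,46].
By the pigeonhole principle, treating each of those 18 groups as a pigeonhole, one can pick one integer per group — 18 integers — with no two summing to 57.
The 19th integer lands in an occupied pair, forcing a sum of 57.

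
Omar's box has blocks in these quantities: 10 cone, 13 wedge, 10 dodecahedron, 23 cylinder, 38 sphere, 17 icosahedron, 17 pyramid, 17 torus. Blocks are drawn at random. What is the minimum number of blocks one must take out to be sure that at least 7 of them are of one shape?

49

By pigeonhole, the 8 shapes are the holes; the blocks drawn are the pigeons.
To avoid 7 of any one shape, the worst case takes at most 6 of each shape.
That gives 6 + 6 + 6 + 6 + 6 + 6 + 6 + 6 = 48 blocks with no shape reaching 7.
The next block forces some shape to 7, so 48 + 1 = 49.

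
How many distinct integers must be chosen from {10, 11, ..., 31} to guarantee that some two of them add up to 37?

14

Group the elements by complementary pair {x, 37−x}: {10,27}, {11,26}, {12,25}, …, giving 9 two-element pairs and 4 integers whose partner 37−x falls outside [10,31].
Treating each of those 13 groups as a pigeonhole, one can pick one integer per group — 13 integers — with no two summing to 37.
The 14th integer lands in an occupied pair, forcing a sum of 37.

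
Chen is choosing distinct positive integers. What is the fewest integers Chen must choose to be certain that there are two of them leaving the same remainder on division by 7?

8

By the pigeonhole principle, the 7 residue classes mod 7 are the pigeonholes.
With 7 integers one could put 1 in each residue class and have no class reach 2.
The 8th integer pushes some class to 2, so 7·1 + 1 = 8.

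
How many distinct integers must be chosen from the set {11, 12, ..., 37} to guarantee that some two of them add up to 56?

Group the elements by complementary pair {x, 56−x}: {19,37}, {20,36}, {21,35}, …, giving 9 two-element pairs, the single value 28 (it cannot pair with itself since the integers are distinct), and 8 integers whose partner 56−x falls outside [11,37].
Treating each of those 18 groups as a pigeonhole, one can pick one integer per group — 18 integers — with no two summing to 56.
The 19th integer lands in an occupied pair, forcing a sum of 56.

19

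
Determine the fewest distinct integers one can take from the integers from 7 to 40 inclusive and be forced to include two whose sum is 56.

Group the elements by complementary pair {x, 56−x}: {16,40}, {17,39}, {18,38}, …, giving 12 two-element pairs, the single value 28 (it cannot pair with itself since the integers are distinct), and 9 integers whose partner 56−x falls outside [7,40].
By the pigeonhole principle, treating each of those 22 groups as a pigeonhole, one can pick one integer per group — 22 integers — with no two summing to 56.
The 23rd integer lands in an occupied pair, forcing a sum of 56.

23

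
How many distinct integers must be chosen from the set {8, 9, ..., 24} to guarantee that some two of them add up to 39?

Two chosen integers sum to 39 exactly when both halves of some pair {x, 39−x} with 15 ≤ x ≤ 39−x ≤ 24 are chosen — 5 such pairs.
The remaining 7 elements (those with no distinct partner in range) can never complete a 39-sum, so the worst case takes all of them and one from each pair: 7 + 5 = 12.
The 13th integer has to be the second member of some pair, so 12 + 1 = 13.

13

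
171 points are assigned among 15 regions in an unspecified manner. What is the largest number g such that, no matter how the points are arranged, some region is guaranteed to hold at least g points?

12

By the pigeonhole principle, the 15 regions are the holes and the 171 points are the pigeons.
If every region held at most 11 points, the total would be at most 15 × 11 = 165, which is less than 171.
So some region holds at least ⌈171/15⌉ = 12 points.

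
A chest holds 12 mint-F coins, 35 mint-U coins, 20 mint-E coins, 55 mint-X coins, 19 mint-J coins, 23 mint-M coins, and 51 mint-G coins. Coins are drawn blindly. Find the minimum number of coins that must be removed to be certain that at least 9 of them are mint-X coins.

In the worst case for collecting mint-X coins, every non-mint-X coin comes out first.
There are 12 + 35 + 20 + 19 + 23 + 51 = 160 non-mint-X coins altogether.
After those, each further coin must be mint-X, so 160 + 9 = 169 draws guarantee 9 mint-X coins.

169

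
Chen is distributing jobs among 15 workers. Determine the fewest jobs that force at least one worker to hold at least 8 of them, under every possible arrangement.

With 105 jobs one could put exactly 7 in each of the 15 workers, and no worker would reach 8.
One more job must land in a worker that already has 7, giving it 8.
So 15 × 7 + 1 = 106 jobs are required.

106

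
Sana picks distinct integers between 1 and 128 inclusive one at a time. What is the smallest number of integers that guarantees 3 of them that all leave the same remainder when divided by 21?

43

By pigeonhole, the 21 residue classes mod 21 are the pigeonholes.
With 42 integers one could put 2 in each residue class and have no class reach 3.
The 43rd integer pushes some class to 3, so 21·2 + 1 = 43.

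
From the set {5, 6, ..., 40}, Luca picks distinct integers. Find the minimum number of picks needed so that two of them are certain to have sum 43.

Group the elements by complementary pair {x, 43−x}: {5,38}, {6,37}, {7,36}, …, giving 17 two-element pairs and 2 integers whose partner 43−x falls outside [5,40].
By the pigeonhole principle, treating each of those 19 groups as a pigeonhole, one can pick one integer per group — 19 integers — with no two summing to 43.
The 20th integer lands in an occupied pair, forcing a sum of 43.

20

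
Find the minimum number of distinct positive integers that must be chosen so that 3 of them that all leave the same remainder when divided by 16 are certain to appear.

By the pigeonhole principle, the 16 residue classes mod 16 are the pigeonholes.
With 32 integers one could put 2 in each residue class and have no class reach 3.
The 33rd integer pushes some class to 3, so 16·2 + 1 = 33.

33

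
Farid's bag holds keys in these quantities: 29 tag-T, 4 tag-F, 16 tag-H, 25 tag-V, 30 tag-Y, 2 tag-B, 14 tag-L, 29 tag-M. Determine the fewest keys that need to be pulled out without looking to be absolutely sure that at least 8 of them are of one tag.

An adversary could hand out at most 7 keys per tag (tag-F, tag-B run out sooner): 7 + 4 + 7 + 7 + 7 + 2 + 7 + 7 = 48 keys and still no tag has 8.
One more key lands in a tag already at 7, so 49 draws are enough and 48 are not.

49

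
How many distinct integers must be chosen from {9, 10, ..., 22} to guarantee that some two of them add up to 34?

Two chosen integers sum to 34 exactly when both halves of some pair {x, 34−x} with 12 ≤ x ≤ 34−x ≤ 22 are chosen — 5 such pairs.
The remaining 4 elements (those with no distinct partner in range) can never complete a 34-sum, so the worst case takes all of them and one from each pair: 4 + 5 = 9.
By the pigeonhole principle, the 10th integer has to be the second member of some pair, so 9 + 1 = 10.

10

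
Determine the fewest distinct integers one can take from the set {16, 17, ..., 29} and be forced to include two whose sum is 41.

10

Two chosen integers sum to 41 exactly when both halves of some pair {x, 41−x} with 16 ≤ x ≤ 41−x ≤ 25 are chosen — 5 such pairs.
The remaining 4 elements (those with no distinct partner in range) can never complete a 41-sum, so the worst case takes all of them and one from each pair: 4 + 5 = 9.
The 10th integer has to be the second member of some pair, so 9 + 1 = 10.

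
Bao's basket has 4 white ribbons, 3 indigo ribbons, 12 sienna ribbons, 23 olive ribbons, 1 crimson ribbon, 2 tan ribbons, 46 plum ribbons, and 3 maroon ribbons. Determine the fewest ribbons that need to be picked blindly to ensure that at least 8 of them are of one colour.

Pigeonhole: put each drawn ribbon into a box by colour. The largest draw with every box below 8 takes min(count, 7) from each colour; colours with fewer than 7 contribute all they have.
Σ min(cᵢ, 7) = 4 + 3 + 7 + 7 + 1 + 2 + 7 + 3 = 34.
Draw number 34 + 1 = 35 must push one box to 8.

35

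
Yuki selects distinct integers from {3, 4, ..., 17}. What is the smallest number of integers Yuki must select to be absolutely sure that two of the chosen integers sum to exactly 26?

Two chosen integers sum to 26 exactly when both halves of some pair {x, 26−x} with 9 ≤ x ≤ 26−x ≤ 17 are chosen — 4 such pairs.
The remaining 7 elements (those with no distinct partner in range) can never complete a 26-sum, so the worst case takes all of them and one from each pair: 7 + 4 = 11.
By the pigeonhole principle, the 12th integer has to be the second member of some pair, so 11 + 1 = 12.

12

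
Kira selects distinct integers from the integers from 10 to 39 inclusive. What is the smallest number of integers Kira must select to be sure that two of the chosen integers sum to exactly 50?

Two chosen integers sum to 50 exactly when both halves of some pair {x, 50−x} with 11 ≤ x ≤ 50−x ≤ 39 are chosen — 14 such pairs.
The remaining 2 elements (those with no distinct partner in range) can never complete a 50-sum, so the worst case takes all of them and one from each pair: 2 + 14 = 16.
The 17th integer has to be the second member of some pair, so 16 + 1 = 17.

17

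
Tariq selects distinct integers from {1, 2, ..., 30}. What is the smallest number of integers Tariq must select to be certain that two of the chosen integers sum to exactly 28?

18

Two chosen integers sum to 28 exactly when both halves of some pair {x, 28−x} with 1 ≤ x ≤ 28−x ≤ 27 are chosen — 13 such pairs.
The remaining 4 elements (those with no distinct partner in range) can never complete a 28-sum, so the worst case takes all of them and one from each pair: 4 + 13 = 17.
The 18th integer has to be the second member of some pair, so 17 + 1 = 18.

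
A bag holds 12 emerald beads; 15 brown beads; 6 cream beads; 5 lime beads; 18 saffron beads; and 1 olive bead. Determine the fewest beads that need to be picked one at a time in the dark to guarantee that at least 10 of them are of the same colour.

An adversary could hand out at most 9 beads per colour (cream, lime, olive run out sooner): 9 + 9 + 6 + 5 + 9 + 1 = 39 beads and still no colour has 10.
One more bead lands in a colour already at 9, so 40 draws are enough and 39 are not.

40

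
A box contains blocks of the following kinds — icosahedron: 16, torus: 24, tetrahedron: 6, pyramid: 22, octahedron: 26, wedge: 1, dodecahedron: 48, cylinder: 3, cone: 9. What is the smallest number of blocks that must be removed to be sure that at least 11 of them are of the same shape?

An adversary could hand out at most 10 blocks per shape (4 shapes run out sooner): 10 + 10 + 6 + 10 + 10 + 1 + 10 + 3 + 9 = 69 blocks and still no shape has 11.
Pigeonhole: one more block lands in a shape already at 10, so 70 draws are enough and 69 are not.

70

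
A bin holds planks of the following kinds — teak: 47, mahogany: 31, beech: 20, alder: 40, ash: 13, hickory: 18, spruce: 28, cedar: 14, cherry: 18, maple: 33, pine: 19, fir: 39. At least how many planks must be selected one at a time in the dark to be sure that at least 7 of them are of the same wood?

73

An adversary could hand out at most 6 planks per wood: 6 + 6 + 6 + 6 + 6 + 6 + 6 + 6 + 6 + 6 + 6 + 6 = 72 planks and still no wood has 7.
By the pigeonhole principle, one more plank lands in a wood already at 6, so 73 draws are enough and 72 are not.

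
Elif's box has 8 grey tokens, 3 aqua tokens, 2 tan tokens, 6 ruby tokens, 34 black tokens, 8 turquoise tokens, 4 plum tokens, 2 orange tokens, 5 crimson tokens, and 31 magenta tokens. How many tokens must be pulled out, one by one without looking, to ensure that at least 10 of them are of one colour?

An adversary could hand out at most 9 tokens per colour (8 colours run out sooner): 8 + 3 + 2 + 6 + 9 + 8 + 4 + 2 + 5 + 9 = 56 tokens and still no colour has 10.
Pigeonhole: one more token lands in a colour already at 9, so 57 draws are enough and 56 are not.

57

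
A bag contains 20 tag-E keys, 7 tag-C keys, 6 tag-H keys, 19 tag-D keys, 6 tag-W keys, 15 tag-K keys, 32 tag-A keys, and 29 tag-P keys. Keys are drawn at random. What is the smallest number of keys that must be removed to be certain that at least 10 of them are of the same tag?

65

An adversary could hand out at most 9 keys per tag (tag-C, tag-H, tag-W run out sooner): 9 + 7 + 6 + 9 + 6 + 9 + 9 + 9 = 64 keys and still no tag has 10.
One more key lands in a tag already at 9, so 65 draws are enough and 64 are not.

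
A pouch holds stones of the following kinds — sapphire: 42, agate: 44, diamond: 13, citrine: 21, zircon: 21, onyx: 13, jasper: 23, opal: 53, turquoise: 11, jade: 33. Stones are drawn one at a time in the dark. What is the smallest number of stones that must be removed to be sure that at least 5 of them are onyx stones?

In the worst case for collecting onyx stones, every non-onyx stone comes out first.
There are 42 + 44 + 13 + 21 + 21 + 23 + 53 + 11 + 33 = 261 non-onyx stones altogether.
After those, each further stone must be onyx, so 261 + 5 = 266 draws guarantee 5 onyx stones.

266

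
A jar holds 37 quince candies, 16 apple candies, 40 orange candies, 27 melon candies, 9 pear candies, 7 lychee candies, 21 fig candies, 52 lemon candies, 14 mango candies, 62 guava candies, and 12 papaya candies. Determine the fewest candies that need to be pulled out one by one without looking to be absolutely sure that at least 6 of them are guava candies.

In the worst case for collecting guava candies, every non-guava candy comes out first.
There are 37 + 16 + 40 + 27 + 9 + 7 + 21 + 52 + 14 + 12 = 235 non-guava candies altogether.
After those, each further candy must be guava, so 235 + 6 = 241 draws guarantee 6 guava candies.

241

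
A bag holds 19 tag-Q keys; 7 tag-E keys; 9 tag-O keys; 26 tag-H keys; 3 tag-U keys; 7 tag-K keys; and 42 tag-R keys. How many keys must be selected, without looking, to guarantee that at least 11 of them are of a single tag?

Put each drawn key into a box by tag. The largest draw with every box below 11 takes min(count, 10) from each tag; tags with fewer than 10 contribute all they have.
Σ min(cᵢ, 10) = 10 + 7 + 9 + 10 + 3 + 7 + 10 = 56.
Draw number 56 + 1 = 57 must push one box to 11.

57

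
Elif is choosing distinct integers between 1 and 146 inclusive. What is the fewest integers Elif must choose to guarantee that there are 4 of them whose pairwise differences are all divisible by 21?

64

Integers whose pairwise differences are multiples of 21 are exactly those sharing a remainder mod 21. The 21 residue classes mod 21 are the pigeonholes.
With 63 integers one could put 3 in each residue class and have no class reach 4.
The 64th integer pushes some class to 4, so 21·3 + 1 = 64.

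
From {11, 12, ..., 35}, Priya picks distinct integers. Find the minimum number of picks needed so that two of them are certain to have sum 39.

A set avoiding the sum 39 can contain at most one of each pair {x, 39−x}, plus the 7 elements whose complement lies outside the range.
The integers 20, …, 35 (16 of them) are such a set: any two sum to at least 20+21 = 41 > 39.
Any 17th integer completes one of the 9 pairs, so 17 choices force a sum of 39.

17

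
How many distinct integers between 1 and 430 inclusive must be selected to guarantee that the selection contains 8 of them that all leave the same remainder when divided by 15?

106

The 15 residue classes mod 15 are the pigeonholes.
With 105 integers one could put 7 in each residue class and have no class reach 8.
The 106th integer pushes some class to 8, so 15·7 + 1 = 106.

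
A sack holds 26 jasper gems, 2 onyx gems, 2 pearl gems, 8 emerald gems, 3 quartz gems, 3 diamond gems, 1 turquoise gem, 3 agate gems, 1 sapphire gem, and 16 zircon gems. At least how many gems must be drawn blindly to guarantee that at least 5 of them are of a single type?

28

Pigeonhole: put each drawn gem into a box by type. The largest draw with every box below 5 takes min(count, 4) from each type; types with fewer than 4 contribute all they have.
Σ min(cᵢ, 4) = 4 + 2 + 2 + 4 + 3 + 3 + 1 + 3 + 1 + 4 = 27.
Draw number 27 + 1 = 28 must push one box to 5.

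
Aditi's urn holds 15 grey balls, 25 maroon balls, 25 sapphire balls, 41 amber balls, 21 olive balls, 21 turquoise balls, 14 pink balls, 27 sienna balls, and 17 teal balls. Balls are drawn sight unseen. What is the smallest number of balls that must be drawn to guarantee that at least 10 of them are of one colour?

By pigeonhole, put each drawn ball into a box by colour. The largest draw with every box below 10 takes min(count, 9) from each colour.
Σ min(cᵢ, 9) = 9 + 9 + 9 + 9 + 9 + 9 + 9 + 9 + 9 = 81.
Draw number 81 + 1 = 82 must push one box to 10.

82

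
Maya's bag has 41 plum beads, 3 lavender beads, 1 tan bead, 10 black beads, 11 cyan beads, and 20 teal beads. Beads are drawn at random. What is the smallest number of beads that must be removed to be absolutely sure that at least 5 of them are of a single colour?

21

An adversary could hand out at most 4 beads per colour (lavender, tan run out sooner): 4 + 3 + 1 + 4 + 4 + 4 = 20 beads and still no colour has 5.
By the pigeonhole principle, one more bead lands in a colour already at 4, so 21 draws are enough and 20 are not.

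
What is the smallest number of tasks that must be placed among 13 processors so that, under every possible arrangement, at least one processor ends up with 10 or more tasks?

118

With 117 tasks one could put exactly 9 in each of the 13 processors, and no processor would reach 10.
One more task must land in a processor that already has 9, giving it 10.
So 13 × 9 + 1 = 118 tasks are required.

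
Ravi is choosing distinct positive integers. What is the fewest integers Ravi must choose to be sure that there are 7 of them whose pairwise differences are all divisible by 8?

Integers whose pairwise differences are multiples of 8 are exactly those sharing a remainder mod 8. The 8 residue classes mod 8 are the pigeonholes.
With 48 integers one could put 6 in each residue class and have no class reach 7.
The 49th integer pushes some class to 7, so 8·6 + 1 = 49.

49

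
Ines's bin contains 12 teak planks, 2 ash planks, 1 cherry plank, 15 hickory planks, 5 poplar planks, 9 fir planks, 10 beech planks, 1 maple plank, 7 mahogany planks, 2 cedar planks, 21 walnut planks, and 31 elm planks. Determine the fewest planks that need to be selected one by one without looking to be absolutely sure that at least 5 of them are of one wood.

39

The 12 woods are the holes; the planks drawn are the pigeons.
To avoid 5 of any one wood, the worst case takes at most 4 of each wood, or every plank of a wood that has fewer than 4.
That gives 4 + 2 + 1 + 4 + 4 + 4 + 4 + 1 + 4 + 2 + 4 + 4 = 38 planks with no wood reaching 5.
The next plank forces some wood to 5, so 38 + 1 = 39.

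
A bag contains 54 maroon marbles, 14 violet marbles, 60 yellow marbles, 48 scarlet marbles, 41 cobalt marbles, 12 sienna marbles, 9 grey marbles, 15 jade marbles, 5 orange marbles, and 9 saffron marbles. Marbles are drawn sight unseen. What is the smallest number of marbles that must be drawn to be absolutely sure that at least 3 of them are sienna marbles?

258

In the worst case for collecting sienna marbles, every non-sienna marble comes out first.
There are 54 + 14 + 60 + 48 + 41 + 9 + 15 + 5 + 9 = 255 non-sienna marbles altogether.
After those, each further marble must be sienna, so 255 + 3 = 258 draws guarantee 3 sienna marbles.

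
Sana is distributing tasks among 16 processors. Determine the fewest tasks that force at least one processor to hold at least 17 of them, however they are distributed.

257

With 256 tasks one could put exactly 16 in each of the 16 processors, and no processor would reach 17.
One more task must land in a processor that already has 16, giving it 17.
So 16 × 16 + 1 = 257 tasks are required.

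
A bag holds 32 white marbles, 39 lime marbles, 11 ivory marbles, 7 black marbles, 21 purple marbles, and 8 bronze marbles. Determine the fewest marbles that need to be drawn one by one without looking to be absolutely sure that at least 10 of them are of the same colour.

An adversary could hand out at most 9 marbles per colour (black, bronze run out sooner): 9 + 9 + 9 + 7 + 9 + 8 = 51 marbles and still no colour has 10.
By the pigeonhole principle, one more marble lands in a colour already at 9, so 52 draws are enough and 51 are not.

52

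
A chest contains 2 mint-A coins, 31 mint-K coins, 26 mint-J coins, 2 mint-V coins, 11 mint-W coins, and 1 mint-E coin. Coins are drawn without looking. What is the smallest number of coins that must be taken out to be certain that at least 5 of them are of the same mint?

Put each drawn coin into a box by mint. The largest draw with every box below 5 takes min(count, 4) from each mint; mints with fewer than 4 contribute all they have.
Σ min(cᵢ, 4) = 2 + 4 + 4 + 2 + 4 + 1 = 17.
Draw number 17 + 1 = 18 must push one box to 5.

18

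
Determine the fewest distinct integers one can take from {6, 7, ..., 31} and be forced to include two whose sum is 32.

17

Group the elements by complementary pair {x, 32−x}: {6,26}, {7,25}, {8,24}, …, giving 10 two-element pairs, the single value 16 (it cannot pair with itself since the integers are distinct), and 5 integers whose partner 32−x falls outside [6,31].
Treating each of those 16 groups as a pigeonhole, one can pick one integer per group — 16 integers — with no two summing to 32.
The 17th integer lands in an occupied pair, forcing a sum of 32.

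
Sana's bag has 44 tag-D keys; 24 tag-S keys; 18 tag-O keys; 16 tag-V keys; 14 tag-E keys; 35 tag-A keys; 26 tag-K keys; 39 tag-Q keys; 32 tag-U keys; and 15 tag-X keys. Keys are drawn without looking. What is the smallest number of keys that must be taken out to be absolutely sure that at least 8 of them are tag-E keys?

257

In the worst case for collecting tag-E keys, every non-tag-E key comes out first.
There are 44 + 24 + 18 + 16 + 35 + 26 + 39 + 32 + 15 = 249 non-tag-E keys altogether.
After those, each further key must be tag-E, so 249 + 8 = 257 draws guarantee 8 tag-E keys.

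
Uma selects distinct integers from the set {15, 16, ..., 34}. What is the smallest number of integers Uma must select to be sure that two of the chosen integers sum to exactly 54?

Two chosen integers sum to 54 exactly when both halves of some pair {x, 54−x} with 20 ≤ x ≤ 54−x ≤ 34 are chosen — 7 such pairs.
The remaining 6 elements (those with no distinct partner in range) can never complete a 54-sum, so the worst case takes all of them and one from each pair: 6 + 7 = 13.
By pigeonhole, the 14th integer has to be the second member of some pair, so 13 + 1 = 14.

14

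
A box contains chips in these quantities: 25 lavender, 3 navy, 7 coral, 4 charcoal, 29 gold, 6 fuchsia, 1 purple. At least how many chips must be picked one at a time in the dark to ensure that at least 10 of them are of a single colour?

An adversary could hand out at most 9 chips per colour (5 colours run out sooner): 9 + 3 + 7 + 4 + 9 + 6 + 1 = 39 chips and still no colour has 10.
Pigeonhole: one more chip lands in a colour already at 9, so 40 draws are enough and 39 are not.

40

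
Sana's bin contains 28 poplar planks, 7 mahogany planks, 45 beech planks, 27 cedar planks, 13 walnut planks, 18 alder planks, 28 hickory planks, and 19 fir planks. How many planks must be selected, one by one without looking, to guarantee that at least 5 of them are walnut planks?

In the worst case for collecting walnut planks, every non-walnut plank comes out first.
There are 28 + 7 + 45 + 27 + 18 + 28 + 19 = 172 non-walnut planks altogether.
After those, each further plank must be walnut, so 172 + 5 = 177 draws guarantee 5 walnut planks.

177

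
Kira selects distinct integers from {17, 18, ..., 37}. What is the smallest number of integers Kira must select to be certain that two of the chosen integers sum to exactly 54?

A set avoiding the sum 54 can contain at most one of each pair {x, 54−x}, plus the 1 element equal to its own complement.
The integers 27, …, 37 (11 of them) are such a set: any two sum to at least 27+28 = 55 > 54.
Any 12th integer completes one of the 10 pairs, so 12 choices force a sum of 54.

12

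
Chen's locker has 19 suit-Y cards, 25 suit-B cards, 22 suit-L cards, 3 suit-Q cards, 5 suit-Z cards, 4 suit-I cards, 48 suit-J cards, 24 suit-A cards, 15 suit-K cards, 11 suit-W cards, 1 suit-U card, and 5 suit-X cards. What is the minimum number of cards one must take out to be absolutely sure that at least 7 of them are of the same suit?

An adversary could hand out at most 6 cards per suit (5 suits run out sooner): 6 + 6 + 6 + 3 + 5 + 4 + 6 + 6 + 6 + 6 + 1 + 5 = 60 cards and still no suit has 7.
One more card lands in a suit already at 6, so 61 draws are enough and 60 are not.

61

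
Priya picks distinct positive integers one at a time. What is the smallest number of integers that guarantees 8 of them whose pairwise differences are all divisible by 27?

190

Integers whose pairwise differences are multiples of 27 are exactly those sharing a remainder mod 27. The 27 residue classes mod 27 are the pigeonholes.
With 189 integers one could put 7 in each residue class and have no class reach 8.
The 190th integer pushes some class to 8, so 27·7 + 1 = 190.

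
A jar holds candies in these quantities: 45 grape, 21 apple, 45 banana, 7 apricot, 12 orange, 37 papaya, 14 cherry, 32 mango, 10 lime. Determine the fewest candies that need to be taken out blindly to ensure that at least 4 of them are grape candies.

182

In the worst case for collecting grape candies, every non-grape candy comes out first.
There are 21 + 45 + 7 + 12 + 37 + 14 + 32 + 10 = 178 non-grape candies altogether.
After those, each further candy must be grape, so 178 + 4 = 182 draws guarantee 4 grape candies.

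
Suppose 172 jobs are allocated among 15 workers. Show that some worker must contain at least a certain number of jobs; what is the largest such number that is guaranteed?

12

The 15 workers are the holes and the 172 jobs are the pigeons.
If every worker held at most 11 jobs, the total would be at most 15 × 11 = 165, which is less than 172.
So some worker holds at least ⌈172/15⌉ = 12 jobs.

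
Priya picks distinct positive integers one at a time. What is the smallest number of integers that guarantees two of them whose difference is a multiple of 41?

Integers whose pairwise differences are multiples of 41 are exactly those sharing a remainder mod 41. Pigeonhole: the 41 residue classes mod 41 are the pigeonholes.
With 41 integers one could put 1 in each residue class and have no class reach 2.
The 42nd integer pushes some class to 2, so 41·1 + 1 = 42.

42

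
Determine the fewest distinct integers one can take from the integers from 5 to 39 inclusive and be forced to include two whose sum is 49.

21

A set avoiding the sum 49 can contain at most one of each pair {x, 49−x}, plus the 5 elements whose complement lies outside the range.
The integers 5, …, 24 (20 of them) are such a set: any two sum to at least 5+6 = 11 and at most 23+24 = 47 < 49.
By the pigeonhole principle, any 21st integer completes one of the 15 pairs, so 21 choices force a sum of 49.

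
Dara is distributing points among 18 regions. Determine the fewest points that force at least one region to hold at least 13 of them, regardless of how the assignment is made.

With 216 points one could put exactly 12 in each of the 18 regions, and no region would reach 13.
By pigeonhole, one more point must land in a region that already has 12, giving it 13.
So 18 × 12 + 1 = 217 points are required.

217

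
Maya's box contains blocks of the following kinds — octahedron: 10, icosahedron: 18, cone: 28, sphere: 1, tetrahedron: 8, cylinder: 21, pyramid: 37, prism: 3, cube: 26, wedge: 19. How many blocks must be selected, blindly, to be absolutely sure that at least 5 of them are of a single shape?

37

An adversary could hand out at most 4 blocks per shape (sphere, prism run out sooner): 4 + 4 + 4 + 1 + 4 + 4 + 4 + 3 + 4 + 4 = 36 blocks and still no shape has 5.
One more block lands in a shape already at 4, so 37 draws are enough and 36 are not.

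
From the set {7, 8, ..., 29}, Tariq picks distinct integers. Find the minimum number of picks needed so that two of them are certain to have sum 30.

Two chosen integers sum to 30 exactly when both halves of some pair {x, 30−x} with 7 ≤ x ≤ 30−x ≤ 23 are chosen — 8 such pairs.
The remaining 7 elements (those with no distinct partner in range) can never complete a 30-sum, so the worst case takes all of them and one from each pair: 7 + 8 = 15.
The 16th integer has to be the second member of some pair, so 15 + 1 = 16.

16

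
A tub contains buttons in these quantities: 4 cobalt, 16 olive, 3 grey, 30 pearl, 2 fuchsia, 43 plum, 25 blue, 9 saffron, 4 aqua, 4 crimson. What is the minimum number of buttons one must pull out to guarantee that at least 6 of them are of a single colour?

By the pigeonhole principle, the 10 colours are the holes; the buttons drawn are the pigeons.
To avoid 6 of any one colour, the worst case takes at most 5 of each colour, or every button of a colour that has fewer than 5.
That gives 4 + 5 + 3 + 5 + 2 + 5 + 5 + 5 + 4 + 4 = 42 buttons with no colour reaching 6.
The next button forces some colour to 6, so 42 + 1 = 43.

43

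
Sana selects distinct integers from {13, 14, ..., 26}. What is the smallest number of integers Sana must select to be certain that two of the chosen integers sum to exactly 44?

11

Group the elements by complementary pair {x, 44−x}: {18,26}, {19,25}, {20,24}, …, giving 4 two-element pairs, the single value 22 (it cannot pair with itself since the integers are distinct), and 5 integers whose partner 44−x falls outside [13,26].
Treating each of those 10 groups as a pigeonhole, one can pick one integer per group — 10 integers — with no two summing to 44.
The 11th integer lands in an occupied pair, forcing a sum of 44.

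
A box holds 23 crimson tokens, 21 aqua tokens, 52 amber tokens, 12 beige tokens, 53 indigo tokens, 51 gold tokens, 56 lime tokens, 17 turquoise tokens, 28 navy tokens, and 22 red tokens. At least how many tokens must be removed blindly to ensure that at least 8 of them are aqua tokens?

322

In the worst case for collecting aqua tokens, every non-aqua token comes out first.
There are 23 + 52 + 12 + 53 + 51 + 56 + 17 + 28 + 22 = 314 non-aqua tokens altogether.
After those, each further token must be aqua, so 314 + 8 = 322 draws guarantee 8 aqua tokens.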